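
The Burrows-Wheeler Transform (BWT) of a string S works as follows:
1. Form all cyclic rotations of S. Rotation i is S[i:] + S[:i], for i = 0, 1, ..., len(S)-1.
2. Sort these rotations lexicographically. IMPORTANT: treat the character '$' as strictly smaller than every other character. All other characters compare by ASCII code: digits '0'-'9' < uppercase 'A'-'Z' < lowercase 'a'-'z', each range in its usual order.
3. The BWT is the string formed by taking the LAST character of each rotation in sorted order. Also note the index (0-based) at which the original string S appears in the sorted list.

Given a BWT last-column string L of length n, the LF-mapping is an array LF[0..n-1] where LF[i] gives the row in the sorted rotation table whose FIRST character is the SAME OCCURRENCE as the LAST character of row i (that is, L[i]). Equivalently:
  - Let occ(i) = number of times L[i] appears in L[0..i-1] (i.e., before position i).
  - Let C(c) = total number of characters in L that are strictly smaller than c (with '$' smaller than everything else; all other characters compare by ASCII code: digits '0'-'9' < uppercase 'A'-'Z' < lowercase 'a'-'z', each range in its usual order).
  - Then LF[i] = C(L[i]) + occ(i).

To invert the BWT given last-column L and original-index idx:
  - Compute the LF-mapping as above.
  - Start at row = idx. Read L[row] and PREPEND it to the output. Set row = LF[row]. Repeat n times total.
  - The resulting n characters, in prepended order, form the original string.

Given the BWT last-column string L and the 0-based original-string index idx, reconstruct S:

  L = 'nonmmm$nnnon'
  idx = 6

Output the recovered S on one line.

LF mapping: 4 10 5 1 2 3 0 6 7 8 11 9
Walk LF starting at row 6, prepending L[row]:
  step 1: row=6, L[6]='$', prepend. Next row=LF[6]=0
  step 2: row=0, L[0]='n', prepend. Next row=LF[0]=4
  step 3: row=4, L[4]='m', prepend. Next row=LF[4]=2
  step 4: row=2, L[2]='n', prepend. Next row=LF[2]=5
  step 5: row=5, L[5]='m', prepend. Next row=LF[5]=3
  step 6: row=3, L[3]='m', prepend. Next row=LF[3]=1
  step 7: row=1, L[1]='o', prepend. Next row=LF[1]=10
  step 8: row=10, L[10]='o', prepend. Next row=LF[10]=11
  step 9: row=11, L[11]='n', prepend. Next row=LF[11]=9
  step 10: row=9, L[9]='n', prepend. Next row=LF[9]=8
  step 11: row=8, L[8]='n', prepend. Next row=LF[8]=7
  step 12: row=7, L[7]='n', prepend. Next row=LF[7]=6
Reversed output: nnnnoommnmn$

Answer: nnnnoommnmn$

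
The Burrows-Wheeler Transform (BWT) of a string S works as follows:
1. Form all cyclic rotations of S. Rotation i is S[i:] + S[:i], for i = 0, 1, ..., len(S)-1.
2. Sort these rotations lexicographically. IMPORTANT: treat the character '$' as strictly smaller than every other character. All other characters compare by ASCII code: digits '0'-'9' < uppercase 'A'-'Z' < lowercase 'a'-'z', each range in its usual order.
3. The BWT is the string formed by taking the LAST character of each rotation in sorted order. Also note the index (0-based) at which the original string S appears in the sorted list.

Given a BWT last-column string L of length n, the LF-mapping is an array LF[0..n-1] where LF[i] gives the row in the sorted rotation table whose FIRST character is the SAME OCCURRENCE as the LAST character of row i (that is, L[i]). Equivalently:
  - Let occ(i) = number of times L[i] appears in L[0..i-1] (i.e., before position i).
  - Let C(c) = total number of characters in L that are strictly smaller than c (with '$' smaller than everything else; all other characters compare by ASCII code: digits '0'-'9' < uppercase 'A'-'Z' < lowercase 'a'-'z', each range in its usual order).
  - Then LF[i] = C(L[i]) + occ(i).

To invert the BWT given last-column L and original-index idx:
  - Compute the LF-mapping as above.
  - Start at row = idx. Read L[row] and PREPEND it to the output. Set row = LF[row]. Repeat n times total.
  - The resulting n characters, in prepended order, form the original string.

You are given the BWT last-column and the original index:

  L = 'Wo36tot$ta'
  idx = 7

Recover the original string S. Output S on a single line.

Answer: tattoo36W$

Derivation:
LF mapping: 3 5 1 2 7 6 8 0 9 4
Walk LF starting at row 7, prepending L[row]:
  step 1: row=7, L[7]='$', prepend. Next row=LF[7]=0
  step 2: row=0, L[0]='W', prepend. Next row=LF[0]=3
  step 3: row=3, L[3]='6', prepend. Next row=LF[3]=2
  step 4: row=2, L[2]='3', prepend. Next row=LF[2]=1
  step 5: row=1, L[1]='o', prepend. Next row=LF[1]=5
  step 6: row=5, L[5]='o', prepend. Next row=LF[5]=6
  step 7: row=6, L[6]='t', prepend. Next row=LF[6]=8
  step 8: row=8, L[8]='t', prepend. Next row=LF[8]=9
  step 9: row=9, L[9]='a', prepend. Next row=LF[9]=4
  step 10: row=4, L[4]='t', prepend. Next row=LF[4]=7
Reversed output: tattoo36W$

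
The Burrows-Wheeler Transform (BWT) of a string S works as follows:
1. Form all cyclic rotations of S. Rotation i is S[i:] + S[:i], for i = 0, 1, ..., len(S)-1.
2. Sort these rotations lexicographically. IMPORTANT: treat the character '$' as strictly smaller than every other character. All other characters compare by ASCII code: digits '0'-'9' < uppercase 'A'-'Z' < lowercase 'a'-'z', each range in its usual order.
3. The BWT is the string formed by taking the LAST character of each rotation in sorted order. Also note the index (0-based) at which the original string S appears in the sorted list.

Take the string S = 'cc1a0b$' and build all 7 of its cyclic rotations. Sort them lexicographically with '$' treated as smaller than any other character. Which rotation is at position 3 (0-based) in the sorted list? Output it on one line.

Answer: a0b$cc1

Derivation:
All 7 rotations (rotation i = S[i:]+S[:i]):
  rot[0] = cc1a0b$
  rot[1] = c1a0b$c
  rot[2] = 1a0b$cc
  rot[3] = a0b$cc1
  rot[4] = 0b$cc1a
  rot[5] = b$cc1a0
  rot[6] = $cc1a0b
Sorted (with $ < everything):
  sorted[0] = $cc1a0b
  sorted[1] = 0b$cc1a
  sorted[2] = 1a0b$cc
  sorted[3] = a0b$cc1
  sorted[4] = b$cc1a0
  sorted[5] = c1a0b$c
  sorted[6] = cc1a0b$
sorted[3] = a0b$cc1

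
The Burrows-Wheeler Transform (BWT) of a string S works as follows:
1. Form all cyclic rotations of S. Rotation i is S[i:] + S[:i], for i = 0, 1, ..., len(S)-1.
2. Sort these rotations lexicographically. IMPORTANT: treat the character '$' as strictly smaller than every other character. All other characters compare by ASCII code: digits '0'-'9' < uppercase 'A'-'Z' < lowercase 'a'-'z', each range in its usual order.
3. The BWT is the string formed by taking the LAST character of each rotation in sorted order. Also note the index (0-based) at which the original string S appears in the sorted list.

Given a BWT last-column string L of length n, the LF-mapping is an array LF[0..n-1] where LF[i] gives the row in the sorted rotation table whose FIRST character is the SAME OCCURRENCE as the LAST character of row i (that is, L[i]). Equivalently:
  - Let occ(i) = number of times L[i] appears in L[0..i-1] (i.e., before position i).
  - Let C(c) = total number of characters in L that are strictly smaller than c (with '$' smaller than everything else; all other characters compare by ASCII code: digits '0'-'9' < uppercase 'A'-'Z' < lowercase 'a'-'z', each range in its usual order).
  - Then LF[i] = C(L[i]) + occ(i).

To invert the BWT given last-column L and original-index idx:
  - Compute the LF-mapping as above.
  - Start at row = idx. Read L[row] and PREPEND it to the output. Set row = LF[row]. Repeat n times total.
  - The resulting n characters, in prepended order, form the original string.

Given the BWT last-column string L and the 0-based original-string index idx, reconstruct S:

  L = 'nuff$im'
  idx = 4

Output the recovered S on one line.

Answer: muffin$

Derivation:
LF mapping: 5 6 1 2 0 3 4
Walk LF starting at row 4, prepending L[row]:
  step 1: row=4, L[4]='$', prepend. Next row=LF[4]=0
  step 2: row=0, L[0]='n', prepend. Next row=LF[0]=5
  step 3: row=5, L[5]='i', prepend. Next row=LF[5]=3
  step 4: row=3, L[3]='f', prepend. Next row=LF[3]=2
  step 5: row=2, L[2]='f', prepend. Next row=LF[2]=1
  step 6: row=1, L[1]='u', prepend. Next row=LF[1]=6
  step 7: row=6, L[6]='m', prepend. Next row=LF[6]=4
Reversed output: muffin$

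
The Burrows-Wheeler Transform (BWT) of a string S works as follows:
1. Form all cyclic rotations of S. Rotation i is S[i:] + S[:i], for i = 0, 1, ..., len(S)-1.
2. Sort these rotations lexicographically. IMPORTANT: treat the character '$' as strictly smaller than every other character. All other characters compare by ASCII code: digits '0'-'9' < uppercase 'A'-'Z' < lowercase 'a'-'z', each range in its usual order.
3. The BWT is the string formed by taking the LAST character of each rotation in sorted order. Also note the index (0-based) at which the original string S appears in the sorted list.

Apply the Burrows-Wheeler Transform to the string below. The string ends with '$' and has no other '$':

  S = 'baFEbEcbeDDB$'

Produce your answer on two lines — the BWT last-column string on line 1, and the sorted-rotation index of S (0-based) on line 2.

Answer: BDDeFbabE$cEb
9

Derivation:
All 13 rotations (rotation i = S[i:]+S[:i]):
  rot[0] = baFEbEcbeDDB$
  rot[1] = aFEbEcbeDDB$b
  rot[2] = FEbEcbeDDB$ba
  rot[3] = EbEcbeDDB$baF
  rot[4] = bEcbeDDB$baFE
  rot[5] = EcbeDDB$baFEb
  rot[6] = cbeDDB$baFEbE
  rot[7] = beDDB$baFEbEc
  rot[8] = eDDB$baFEbEcb
  rot[9] = DDB$baFEbEcbe
  rot[10] = DB$baFEbEcbeD
  rot[11] = B$baFEbEcbeDD
  rot[12] = $baFEbEcbeDDB
Sorted (with $ < everything):
  sorted[0] = $baFEbEcbeDDB  (last char: 'B')
  sorted[1] = B$baFEbEcbeDD  (last char: 'D')
  sorted[2] = DB$baFEbEcbeD  (last char: 'D')
  sorted[3] = DDB$baFEbEcbe  (last char: 'e')
  sorted[4] = EbEcbeDDB$baF  (last char: 'F')
  sorted[5] = EcbeDDB$baFEb  (last char: 'b')
  sorted[6] = FEbEcbeDDB$ba  (last char: 'a')
  sorted[7] = aFEbEcbeDDB$b  (last char: 'b')
  sorted[8] = bEcbeDDB$baFE  (last char: 'E')
  sorted[9] = baFEbEcbeDDB$  (last char: '$')
  sorted[10] = beDDB$baFEbEc  (last char: 'c')
  sorted[11] = cbeDDB$baFEbE  (last char: 'E')
  sorted[12] = eDDB$baFEbEcb  (last char: 'b')
Last column: BDDeFbabE$cEb
Original string S is at sorted index 9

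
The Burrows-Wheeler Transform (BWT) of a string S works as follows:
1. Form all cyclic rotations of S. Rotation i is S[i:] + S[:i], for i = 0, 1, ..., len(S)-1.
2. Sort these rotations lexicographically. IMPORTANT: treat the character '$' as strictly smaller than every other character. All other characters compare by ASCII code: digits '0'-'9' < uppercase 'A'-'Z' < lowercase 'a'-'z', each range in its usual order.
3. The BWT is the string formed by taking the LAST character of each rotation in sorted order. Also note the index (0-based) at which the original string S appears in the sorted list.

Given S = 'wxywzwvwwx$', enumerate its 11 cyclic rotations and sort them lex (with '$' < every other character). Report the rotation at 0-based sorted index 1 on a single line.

All 11 rotations (rotation i = S[i:]+S[:i]):
  rot[0] = wxywzwvwwx$
  rot[1] = xywzwvwwx$w
  rot[2] = ywzwvwwx$wx
  rot[3] = wzwvwwx$wxy
  rot[4] = zwvwwx$wxyw
  rot[5] = wvwwx$wxywz
  rot[6] = vwwx$wxywzw
  rot[7] = wwx$wxywzwv
  rot[8] = wx$wxywzwvw
  rot[9] = x$wxywzwvww
  rot[10] = $wxywzwvwwx
Sorted (with $ < everything):
  sorted[0] = $wxywzwvwwx
  sorted[1] = vwwx$wxywzw
  sorted[2] = wvwwx$wxywz
  sorted[3] = wwx$wxywzwv
  sorted[4] = wx$wxywzwvw
  sorted[5] = wxywzwvwwx$
  sorted[6] = wzwvwwx$wxy
  sorted[7] = x$wxywzwvww
  sorted[8] = xywzwvwwx$w
  sorted[9] = ywzwvwwx$wx
  sorted[10] = zwvwwx$wxyw
sorted[1] = vwwx$wxywzw

Answer: vwwx$wxywzw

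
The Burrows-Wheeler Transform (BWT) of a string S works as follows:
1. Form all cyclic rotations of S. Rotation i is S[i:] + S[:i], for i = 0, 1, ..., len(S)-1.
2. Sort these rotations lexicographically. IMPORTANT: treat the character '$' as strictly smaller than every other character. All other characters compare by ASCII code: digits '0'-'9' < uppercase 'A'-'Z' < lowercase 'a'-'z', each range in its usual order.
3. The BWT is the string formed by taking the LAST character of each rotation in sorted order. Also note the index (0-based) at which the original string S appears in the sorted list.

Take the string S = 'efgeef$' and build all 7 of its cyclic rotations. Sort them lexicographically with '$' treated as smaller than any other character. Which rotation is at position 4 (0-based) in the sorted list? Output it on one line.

All 7 rotations (rotation i = S[i:]+S[:i]):
  rot[0] = efgeef$
  rot[1] = fgeef$e
  rot[2] = geef$ef
  rot[3] = eef$efg
  rot[4] = ef$efge
  rot[5] = f$efgee
  rot[6] = $efgeef
Sorted (with $ < everything):
  sorted[0] = $efgeef
  sorted[1] = eef$efg
  sorted[2] = ef$efge
  sorted[3] = efgeef$
  sorted[4] = f$efgee
  sorted[5] = fgeef$e
  sorted[6] = geef$ef
sorted[4] = f$efgee

Answer: f$efgee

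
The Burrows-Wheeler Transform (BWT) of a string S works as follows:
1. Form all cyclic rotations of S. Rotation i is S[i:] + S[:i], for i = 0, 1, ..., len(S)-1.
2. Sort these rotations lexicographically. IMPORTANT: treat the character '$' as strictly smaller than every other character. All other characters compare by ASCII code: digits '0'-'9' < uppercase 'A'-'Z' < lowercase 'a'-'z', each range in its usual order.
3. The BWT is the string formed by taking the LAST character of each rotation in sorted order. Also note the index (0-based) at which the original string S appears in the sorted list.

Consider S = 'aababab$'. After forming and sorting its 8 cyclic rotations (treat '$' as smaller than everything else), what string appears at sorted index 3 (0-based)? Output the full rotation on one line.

All 8 rotations (rotation i = S[i:]+S[:i]):
  rot[0] = aababab$
  rot[1] = ababab$a
  rot[2] = babab$aa
  rot[3] = abab$aab
  rot[4] = bab$aaba
  rot[5] = ab$aabab
  rot[6] = b$aababa
  rot[7] = $aababab
Sorted (with $ < everything):
  sorted[0] = $aababab
  sorted[1] = aababab$
  sorted[2] = ab$aabab
  sorted[3] = abab$aab
  sorted[4] = ababab$a
  sorted[5] = b$aababa
  sorted[6] = bab$aaba
  sorted[7] = babab$aa
sorted[3] = abab$aab

Answer: abab$aab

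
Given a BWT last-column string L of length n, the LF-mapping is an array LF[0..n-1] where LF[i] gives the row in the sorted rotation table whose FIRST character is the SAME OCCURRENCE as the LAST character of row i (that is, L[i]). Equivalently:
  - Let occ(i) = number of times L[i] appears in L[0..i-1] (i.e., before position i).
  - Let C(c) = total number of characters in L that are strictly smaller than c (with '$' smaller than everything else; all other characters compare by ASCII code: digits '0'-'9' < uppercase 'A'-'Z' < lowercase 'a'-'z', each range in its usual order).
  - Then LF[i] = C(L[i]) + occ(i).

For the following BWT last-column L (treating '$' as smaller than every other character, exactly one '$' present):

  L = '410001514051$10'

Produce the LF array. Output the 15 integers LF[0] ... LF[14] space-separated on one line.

Char counts: '$':1, '0':5, '1':5, '4':2, '5':2
C (first-col start): C('$')=0, C('0')=1, C('1')=6, C('4')=11, C('5')=13
L[0]='4': occ=0, LF[0]=C('4')+0=11+0=11
L[1]='1': occ=0, LF[1]=C('1')+0=6+0=6
L[2]='0': occ=0, LF[2]=C('0')+0=1+0=1
L[3]='0': occ=1, LF[3]=C('0')+1=1+1=2
L[4]='0': occ=2, LF[4]=C('0')+2=1+2=3
L[5]='1': occ=1, LF[5]=C('1')+1=6+1=7
L[6]='5': occ=0, LF[6]=C('5')+0=13+0=13
L[7]='1': occ=2, LF[7]=C('1')+2=6+2=8
L[8]='4': occ=1, LF[8]=C('4')+1=11+1=12
L[9]='0': occ=3, LF[9]=C('0')+3=1+3=4
L[10]='5': occ=1, LF[10]=C('5')+1=13+1=14
L[11]='1': occ=3, LF[11]=C('1')+3=6+3=9
L[12]='$': occ=0, LF[12]=C('$')+0=0+0=0
L[13]='1': occ=4, LF[13]=C('1')+4=6+4=10
L[14]='0': occ=4, LF[14]=C('0')+4=1+4=5

Answer: 11 6 1 2 3 7 13 8 12 4 14 9 0 10 5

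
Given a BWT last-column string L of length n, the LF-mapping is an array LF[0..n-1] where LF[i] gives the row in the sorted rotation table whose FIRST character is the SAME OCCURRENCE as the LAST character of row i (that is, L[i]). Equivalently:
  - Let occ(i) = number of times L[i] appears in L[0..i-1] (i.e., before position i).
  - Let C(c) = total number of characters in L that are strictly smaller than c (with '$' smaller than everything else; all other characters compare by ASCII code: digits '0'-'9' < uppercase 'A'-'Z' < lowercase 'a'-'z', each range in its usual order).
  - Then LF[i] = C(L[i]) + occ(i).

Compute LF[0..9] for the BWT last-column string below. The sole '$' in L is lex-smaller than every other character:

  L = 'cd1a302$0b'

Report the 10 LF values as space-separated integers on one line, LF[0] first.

Char counts: '$':1, '0':2, '1':1, '2':1, '3':1, 'a':1, 'b':1, 'c':1, 'd':1
C (first-col start): C('$')=0, C('0')=1, C('1')=3, C('2')=4, C('3')=5, C('a')=6, C('b')=7, C('c')=8, C('d')=9
L[0]='c': occ=0, LF[0]=C('c')+0=8+0=8
L[1]='d': occ=0, LF[1]=C('d')+0=9+0=9
L[2]='1': occ=0, LF[2]=C('1')+0=3+0=3
L[3]='a': occ=0, LF[3]=C('a')+0=6+0=6
L[4]='3': occ=0, LF[4]=C('3')+0=5+0=5
L[5]='0': occ=0, LF[5]=C('0')+0=1+0=1
L[6]='2': occ=0, LF[6]=C('2')+0=4+0=4
L[7]='$': occ=0, LF[7]=C('$')+0=0+0=0
L[8]='0': occ=1, LF[8]=C('0')+1=1+1=2
L[9]='b': occ=0, LF[9]=C('b')+0=7+0=7

Answer: 8 9 3 6 5 1 4 0 2 7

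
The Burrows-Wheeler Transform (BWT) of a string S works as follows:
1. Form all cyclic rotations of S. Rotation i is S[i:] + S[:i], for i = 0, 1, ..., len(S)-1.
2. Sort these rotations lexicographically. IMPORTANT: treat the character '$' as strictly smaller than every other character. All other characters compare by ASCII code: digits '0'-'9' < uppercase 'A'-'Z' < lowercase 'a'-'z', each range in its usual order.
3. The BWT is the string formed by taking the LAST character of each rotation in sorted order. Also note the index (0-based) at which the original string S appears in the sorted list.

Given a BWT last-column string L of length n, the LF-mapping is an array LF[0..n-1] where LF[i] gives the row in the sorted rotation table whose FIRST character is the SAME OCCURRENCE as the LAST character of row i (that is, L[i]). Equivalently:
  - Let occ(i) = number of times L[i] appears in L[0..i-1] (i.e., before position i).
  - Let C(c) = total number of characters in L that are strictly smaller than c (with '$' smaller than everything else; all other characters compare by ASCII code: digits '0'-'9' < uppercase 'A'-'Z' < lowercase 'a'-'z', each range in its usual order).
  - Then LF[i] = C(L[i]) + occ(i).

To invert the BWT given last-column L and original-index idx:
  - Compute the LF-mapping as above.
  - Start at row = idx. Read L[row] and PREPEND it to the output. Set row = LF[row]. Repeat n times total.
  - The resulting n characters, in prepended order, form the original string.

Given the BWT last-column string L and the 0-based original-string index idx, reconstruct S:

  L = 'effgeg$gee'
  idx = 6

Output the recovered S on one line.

LF mapping: 1 5 6 7 2 8 0 9 3 4
Walk LF starting at row 6, prepending L[row]:
  step 1: row=6, L[6]='$', prepend. Next row=LF[6]=0
  step 2: row=0, L[0]='e', prepend. Next row=LF[0]=1
  step 3: row=1, L[1]='f', prepend. Next row=LF[1]=5
  step 4: row=5, L[5]='g', prepend. Next row=LF[5]=8
  step 5: row=8, L[8]='e', prepend. Next row=LF[8]=3
  step 6: row=3, L[3]='g', prepend. Next row=LF[3]=7
  step 7: row=7, L[7]='g', prepend. Next row=LF[7]=9
  step 8: row=9, L[9]='e', prepend. Next row=LF[9]=4
  step 9: row=4, L[4]='e', prepend. Next row=LF[4]=2
  step 10: row=2, L[2]='f', prepend. Next row=LF[2]=6
Reversed output: feeggegfe$

Answer: feeggegfe$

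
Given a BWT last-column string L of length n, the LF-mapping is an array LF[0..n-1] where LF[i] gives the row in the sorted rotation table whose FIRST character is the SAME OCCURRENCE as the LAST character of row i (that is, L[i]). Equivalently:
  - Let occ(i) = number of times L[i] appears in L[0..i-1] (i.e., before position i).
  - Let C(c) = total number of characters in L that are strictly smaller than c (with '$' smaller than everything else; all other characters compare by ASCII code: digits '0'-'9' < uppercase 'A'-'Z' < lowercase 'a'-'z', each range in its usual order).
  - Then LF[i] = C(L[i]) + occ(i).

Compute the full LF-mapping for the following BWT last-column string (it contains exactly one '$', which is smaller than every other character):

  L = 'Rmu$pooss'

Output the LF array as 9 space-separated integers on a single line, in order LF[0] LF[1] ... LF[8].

Answer: 1 2 8 0 5 3 4 6 7

Derivation:
Char counts: '$':1, 'R':1, 'm':1, 'o':2, 'p':1, 's':2, 'u':1
C (first-col start): C('$')=0, C('R')=1, C('m')=2, C('o')=3, C('p')=5, C('s')=6, C('u')=8
L[0]='R': occ=0, LF[0]=C('R')+0=1+0=1
L[1]='m': occ=0, LF[1]=C('m')+0=2+0=2
L[2]='u': occ=0, LF[2]=C('u')+0=8+0=8
L[3]='$': occ=0, LF[3]=C('$')+0=0+0=0
L[4]='p': occ=0, LF[4]=C('p')+0=5+0=5
L[5]='o': occ=0, LF[5]=C('o')+0=3+0=3
L[6]='o': occ=1, LF[6]=C('o')+1=3+1=4
L[7]='s': occ=0, LF[7]=C('s')+0=6+0=6
L[8]='s': occ=1, LF[8]=C('s')+1=6+1=7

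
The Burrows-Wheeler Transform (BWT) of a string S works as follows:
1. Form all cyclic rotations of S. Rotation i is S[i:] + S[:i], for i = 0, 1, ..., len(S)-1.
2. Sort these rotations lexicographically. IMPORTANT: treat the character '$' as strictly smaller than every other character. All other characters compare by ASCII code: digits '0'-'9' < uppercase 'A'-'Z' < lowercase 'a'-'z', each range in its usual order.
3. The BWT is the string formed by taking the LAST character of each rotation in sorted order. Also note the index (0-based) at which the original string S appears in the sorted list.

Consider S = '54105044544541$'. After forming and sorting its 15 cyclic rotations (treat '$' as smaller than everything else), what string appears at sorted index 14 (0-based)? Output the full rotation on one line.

All 15 rotations (rotation i = S[i:]+S[:i]):
  rot[0] = 54105044544541$
  rot[1] = 4105044544541$5
  rot[2] = 105044544541$54
  rot[3] = 05044544541$541
  rot[4] = 5044544541$5410
  rot[5] = 044544541$54105
  rot[6] = 44544541$541050
  rot[7] = 4544541$5410504
  rot[8] = 544541$54105044
  rot[9] = 44541$541050445
  rot[10] = 4541$5410504454
  rot[11] = 541$54105044544
  rot[12] = 41$541050445445
  rot[13] = 1$5410504454454
  rot[14] = $54105044544541
Sorted (with $ < everything):
  sorted[0] = $54105044544541
  sorted[1] = 044544541$54105
  sorted[2] = 05044544541$541
  sorted[3] = 1$5410504454454
  sorted[4] = 105044544541$54
  sorted[5] = 41$541050445445
  sorted[6] = 4105044544541$5
  sorted[7] = 44541$541050445
  sorted[8] = 44544541$541050
  sorted[9] = 4541$5410504454
  sorted[10] = 4544541$5410504
  sorted[11] = 5044544541$5410
  sorted[12] = 541$54105044544
  sorted[13] = 54105044544541$
  sorted[14] = 544541$54105044
sorted[14] = 544541$54105044

Answer: 544541$54105044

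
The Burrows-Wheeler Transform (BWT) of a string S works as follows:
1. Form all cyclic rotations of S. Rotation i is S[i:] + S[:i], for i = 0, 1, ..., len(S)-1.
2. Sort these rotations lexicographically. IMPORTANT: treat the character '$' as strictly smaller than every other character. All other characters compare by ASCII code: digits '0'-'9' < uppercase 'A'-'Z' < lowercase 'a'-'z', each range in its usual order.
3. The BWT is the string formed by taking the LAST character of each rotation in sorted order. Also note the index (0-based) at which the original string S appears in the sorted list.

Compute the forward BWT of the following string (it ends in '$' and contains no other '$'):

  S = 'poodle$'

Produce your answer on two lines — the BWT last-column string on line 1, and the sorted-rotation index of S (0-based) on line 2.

All 7 rotations (rotation i = S[i:]+S[:i]):
  rot[0] = poodle$
  rot[1] = oodle$p
  rot[2] = odle$po
  rot[3] = dle$poo
  rot[4] = le$pood
  rot[5] = e$poodl
  rot[6] = $poodle
Sorted (with $ < everything):
  sorted[0] = $poodle  (last char: 'e')
  sorted[1] = dle$poo  (last char: 'o')
  sorted[2] = e$poodl  (last char: 'l')
  sorted[3] = le$pood  (last char: 'd')
  sorted[4] = odle$po  (last char: 'o')
  sorted[5] = oodle$p  (last char: 'p')
  sorted[6] = poodle$  (last char: '$')
Last column: eoldop$
Original string S is at sorted index 6

Answer: eoldop$
6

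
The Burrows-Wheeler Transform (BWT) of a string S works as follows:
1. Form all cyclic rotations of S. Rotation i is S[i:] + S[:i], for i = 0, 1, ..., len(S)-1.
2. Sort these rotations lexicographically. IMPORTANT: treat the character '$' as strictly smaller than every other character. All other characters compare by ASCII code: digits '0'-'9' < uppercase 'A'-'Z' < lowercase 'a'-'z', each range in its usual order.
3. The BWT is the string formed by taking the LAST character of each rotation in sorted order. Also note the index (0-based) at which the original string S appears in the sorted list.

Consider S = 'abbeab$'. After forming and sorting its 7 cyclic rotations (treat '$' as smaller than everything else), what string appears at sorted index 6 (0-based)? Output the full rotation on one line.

Answer: eab$abb

Derivation:
All 7 rotations (rotation i = S[i:]+S[:i]):
  rot[0] = abbeab$
  rot[1] = bbeab$a
  rot[2] = beab$ab
  rot[3] = eab$abb
  rot[4] = ab$abbe
  rot[5] = b$abbea
  rot[6] = $abbeab
Sorted (with $ < everything):
  sorted[0] = $abbeab
  sorted[1] = ab$abbe
  sorted[2] = abbeab$
  sorted[3] = b$abbea
  sorted[4] = bbeab$a
  sorted[5] = beab$ab
  sorted[6] = eab$abb
sorted[6] = eab$abb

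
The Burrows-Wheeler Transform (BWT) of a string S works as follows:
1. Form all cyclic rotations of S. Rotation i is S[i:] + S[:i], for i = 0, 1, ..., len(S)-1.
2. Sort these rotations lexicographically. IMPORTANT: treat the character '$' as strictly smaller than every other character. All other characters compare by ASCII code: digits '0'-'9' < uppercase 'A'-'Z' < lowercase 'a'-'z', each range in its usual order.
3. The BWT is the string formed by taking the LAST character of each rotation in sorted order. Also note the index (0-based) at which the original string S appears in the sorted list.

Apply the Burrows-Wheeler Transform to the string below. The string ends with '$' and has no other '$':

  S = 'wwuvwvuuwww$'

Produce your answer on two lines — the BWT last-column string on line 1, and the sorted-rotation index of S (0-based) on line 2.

Answer: wvwuwuwwvw$u
10

Derivation:
All 12 rotations (rotation i = S[i:]+S[:i]):
  rot[0] = wwuvwvuuwww$
  rot[1] = wuvwvuuwww$w
  rot[2] = uvwvuuwww$ww
  rot[3] = vwvuuwww$wwu
  rot[4] = wvuuwww$wwuv
  rot[5] = vuuwww$wwuvw
  rot[6] = uuwww$wwuvwv
  rot[7] = uwww$wwuvwvu
  rot[8] = www$wwuvwvuu
  rot[9] = ww$wwuvwvuuw
  rot[10] = w$wwuvwvuuww
  rot[11] = $wwuvwvuuwww
Sorted (with $ < everything):
  sorted[0] = $wwuvwvuuwww  (last char: 'w')
  sorted[1] = uuwww$wwuvwv  (last char: 'v')
  sorted[2] = uvwvuuwww$ww  (last char: 'w')
  sorted[3] = uwww$wwuvwvu  (last char: 'u')
  sorted[4] = vuuwww$wwuvw  (last char: 'w')
  sorted[5] = vwvuuwww$wwu  (last char: 'u')
  sorted[6] = w$wwuvwvuuww  (last char: 'w')
  sorted[7] = wuvwvuuwww$w  (last char: 'w')
  sorted[8] = wvuuwww$wwuv  (last char: 'v')
  sorted[9] = ww$wwuvwvuuw  (last char: 'w')
  sorted[10] = wwuvwvuuwww$  (last char: '$')
  sorted[11] = www$wwuvwvuu  (last char: 'u')
Last column: wvwuwuwwvw$u
Original string S is at sorted index 10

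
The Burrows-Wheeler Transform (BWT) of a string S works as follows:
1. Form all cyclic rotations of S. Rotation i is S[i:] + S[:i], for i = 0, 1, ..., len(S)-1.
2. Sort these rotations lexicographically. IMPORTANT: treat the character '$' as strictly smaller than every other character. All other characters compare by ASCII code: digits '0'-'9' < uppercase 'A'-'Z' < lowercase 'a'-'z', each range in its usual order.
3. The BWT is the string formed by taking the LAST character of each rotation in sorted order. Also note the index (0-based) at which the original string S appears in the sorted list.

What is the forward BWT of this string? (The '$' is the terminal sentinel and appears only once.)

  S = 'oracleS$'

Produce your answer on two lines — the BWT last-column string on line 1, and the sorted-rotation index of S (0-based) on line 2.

Answer: Seralc$o
6

Derivation:
All 8 rotations (rotation i = S[i:]+S[:i]):
  rot[0] = oracleS$
  rot[1] = racleS$o
  rot[2] = acleS$or
  rot[3] = cleS$ora
  rot[4] = leS$orac
  rot[5] = eS$oracl
  rot[6] = S$oracle
  rot[7] = $oracleS
Sorted (with $ < everything):
  sorted[0] = $oracleS  (last char: 'S')
  sorted[1] = S$oracle  (last char: 'e')
  sorted[2] = acleS$or  (last char: 'r')
  sorted[3] = cleS$ora  (last char: 'a')
  sorted[4] = eS$oracl  (last char: 'l')
  sorted[5] = leS$orac  (last char: 'c')
  sorted[6] = oracleS$  (last char: '$')
  sorted[7] = racleS$o  (last char: 'o')
Last column: Seralc$o
Original string S is at sorted index 6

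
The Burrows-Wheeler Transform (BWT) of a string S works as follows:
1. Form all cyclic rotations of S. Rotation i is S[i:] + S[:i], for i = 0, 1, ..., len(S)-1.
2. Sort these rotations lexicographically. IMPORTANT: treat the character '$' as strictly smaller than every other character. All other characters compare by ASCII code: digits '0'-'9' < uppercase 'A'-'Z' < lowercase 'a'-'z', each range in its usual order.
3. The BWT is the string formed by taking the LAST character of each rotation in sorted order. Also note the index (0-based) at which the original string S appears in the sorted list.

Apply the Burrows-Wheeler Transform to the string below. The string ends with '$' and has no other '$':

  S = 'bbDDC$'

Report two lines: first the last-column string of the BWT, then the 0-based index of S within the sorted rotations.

Answer: CDDbb$
5

Derivation:
All 6 rotations (rotation i = S[i:]+S[:i]):
  rot[0] = bbDDC$
  rot[1] = bDDC$b
  rot[2] = DDC$bb
  rot[3] = DC$bbD
  rot[4] = C$bbDD
  rot[5] = $bbDDC
Sorted (with $ < everything):
  sorted[0] = $bbDDC  (last char: 'C')
  sorted[1] = C$bbDD  (last char: 'D')
  sorted[2] = DC$bbD  (last char: 'D')
  sorted[3] = DDC$bb  (last char: 'b')
  sorted[4] = bDDC$b  (last char: 'b')
  sorted[5] = bbDDC$  (last char: '$')
Last column: CDDbb$
Original string S is at sorted index 5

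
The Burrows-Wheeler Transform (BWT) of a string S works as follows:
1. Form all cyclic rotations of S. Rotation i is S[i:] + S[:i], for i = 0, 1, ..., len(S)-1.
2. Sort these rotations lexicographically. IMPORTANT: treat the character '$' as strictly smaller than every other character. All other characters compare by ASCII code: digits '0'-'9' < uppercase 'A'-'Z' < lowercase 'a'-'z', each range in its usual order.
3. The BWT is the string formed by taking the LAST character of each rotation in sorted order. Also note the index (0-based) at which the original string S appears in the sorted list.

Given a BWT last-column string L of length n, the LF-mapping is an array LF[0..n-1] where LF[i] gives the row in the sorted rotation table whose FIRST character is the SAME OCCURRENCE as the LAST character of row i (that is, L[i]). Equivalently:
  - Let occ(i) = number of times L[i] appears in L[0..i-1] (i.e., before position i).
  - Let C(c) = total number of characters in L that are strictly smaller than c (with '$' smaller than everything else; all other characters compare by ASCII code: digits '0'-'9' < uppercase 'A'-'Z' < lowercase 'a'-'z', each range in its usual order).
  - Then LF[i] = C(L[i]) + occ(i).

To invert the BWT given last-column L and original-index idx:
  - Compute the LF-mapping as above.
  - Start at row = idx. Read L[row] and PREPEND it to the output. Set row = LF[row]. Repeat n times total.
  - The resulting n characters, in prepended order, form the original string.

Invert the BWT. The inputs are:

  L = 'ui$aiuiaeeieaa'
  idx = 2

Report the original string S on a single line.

Answer: aeiieiaueiaau$

Derivation:
LF mapping: 12 8 0 1 9 13 10 2 5 6 11 7 3 4
Walk LF starting at row 2, prepending L[row]:
  step 1: row=2, L[2]='$', prepend. Next row=LF[2]=0
  step 2: row=0, L[0]='u', prepend. Next row=LF[0]=12
  step 3: row=12, L[12]='a', prepend. Next row=LF[12]=3
  step 4: row=3, L[3]='a', prepend. Next row=LF[3]=1
  step 5: row=1, L[1]='i', prepend. Next row=LF[1]=8
  step 6: row=8, L[8]='e', prepend. Next row=LF[8]=5
  step 7: row=5, L[5]='u', prepend. Next row=LF[5]=13
  step 8: row=13, L[13]='a', prepend. Next row=LF[13]=4
  step 9: row=4, L[4]='i', prepend. Next row=LF[4]=9
  step 10: row=9, L[9]='e', prepend. Next row=LF[9]=6
  step 11: row=6, L[6]='i', prepend. Next row=LF[6]=10
  step 12: row=10, L[10]='i', prepend. Next row=LF[10]=11
  step 13: row=11, L[11]='e', prepend. Next row=LF[11]=7
  step 14: row=7, L[7]='a', prepend. Next row=LF[7]=2
Reversed output: aeiieiaueiaau$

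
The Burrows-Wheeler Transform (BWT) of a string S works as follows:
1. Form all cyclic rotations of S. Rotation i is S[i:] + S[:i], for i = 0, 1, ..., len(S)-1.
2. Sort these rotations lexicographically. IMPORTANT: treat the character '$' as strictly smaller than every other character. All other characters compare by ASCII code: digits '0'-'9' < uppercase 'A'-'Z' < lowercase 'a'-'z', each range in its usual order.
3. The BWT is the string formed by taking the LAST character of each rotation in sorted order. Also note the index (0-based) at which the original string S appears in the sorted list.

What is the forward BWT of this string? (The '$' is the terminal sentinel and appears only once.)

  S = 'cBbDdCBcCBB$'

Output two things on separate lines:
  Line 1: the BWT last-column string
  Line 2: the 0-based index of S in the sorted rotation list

All 12 rotations (rotation i = S[i:]+S[:i]):
  rot[0] = cBbDdCBcCBB$
  rot[1] = BbDdCBcCBB$c
  rot[2] = bDdCBcCBB$cB
  rot[3] = DdCBcCBB$cBb
  rot[4] = dCBcCBB$cBbD
  rot[5] = CBcCBB$cBbDd
  rot[6] = BcCBB$cBbDdC
  rot[7] = cCBB$cBbDdCB
  rot[8] = CBB$cBbDdCBc
  rot[9] = BB$cBbDdCBcC
  rot[10] = B$cBbDdCBcCB
  rot[11] = $cBbDdCBcCBB
Sorted (with $ < everything):
  sorted[0] = $cBbDdCBcCBB  (last char: 'B')
  sorted[1] = B$cBbDdCBcCB  (last char: 'B')
  sorted[2] = BB$cBbDdCBcC  (last char: 'C')
  sorted[3] = BbDdCBcCBB$c  (last char: 'c')
  sorted[4] = BcCBB$cBbDdC  (last char: 'C')
  sorted[5] = CBB$cBbDdCBc  (last char: 'c')
  sorted[6] = CBcCBB$cBbDd  (last char: 'd')
  sorted[7] = DdCBcCBB$cBb  (last char: 'b')
  sorted[8] = bDdCBcCBB$cB  (last char: 'B')
  sorted[9] = cBbDdCBcCBB$  (last char: '$')
  sorted[10] = cCBB$cBbDdCB  (last char: 'B')
  sorted[11] = dCBcCBB$cBbD  (last char: 'D')
Last column: BBCcCcdbB$BD
Original string S is at sorted index 9

Answer: BBCcCcdbB$BD
9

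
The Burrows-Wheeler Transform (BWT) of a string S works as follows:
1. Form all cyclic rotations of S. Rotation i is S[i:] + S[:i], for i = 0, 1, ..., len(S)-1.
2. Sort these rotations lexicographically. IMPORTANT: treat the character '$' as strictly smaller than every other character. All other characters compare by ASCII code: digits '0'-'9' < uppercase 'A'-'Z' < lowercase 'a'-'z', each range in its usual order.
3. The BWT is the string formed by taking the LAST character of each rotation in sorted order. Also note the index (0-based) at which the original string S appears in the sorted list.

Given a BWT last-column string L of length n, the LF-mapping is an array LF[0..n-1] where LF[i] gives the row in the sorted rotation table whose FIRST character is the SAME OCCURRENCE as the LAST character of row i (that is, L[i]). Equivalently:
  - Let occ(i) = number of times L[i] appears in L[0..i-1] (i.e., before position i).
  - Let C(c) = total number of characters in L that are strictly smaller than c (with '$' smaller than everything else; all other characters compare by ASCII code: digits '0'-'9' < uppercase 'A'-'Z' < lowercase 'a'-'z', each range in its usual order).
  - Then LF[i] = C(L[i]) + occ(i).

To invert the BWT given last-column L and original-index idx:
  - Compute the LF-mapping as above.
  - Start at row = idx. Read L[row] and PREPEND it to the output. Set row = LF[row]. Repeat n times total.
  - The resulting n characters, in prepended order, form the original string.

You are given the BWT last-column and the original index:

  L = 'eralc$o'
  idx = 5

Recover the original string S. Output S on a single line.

Answer: oracle$

Derivation:
LF mapping: 3 6 1 4 2 0 5
Walk LF starting at row 5, prepending L[row]:
  step 1: row=5, L[5]='$', prepend. Next row=LF[5]=0
  step 2: row=0, L[0]='e', prepend. Next row=LF[0]=3
  step 3: row=3, L[3]='l', prepend. Next row=LF[3]=4
  step 4: row=4, L[4]='c', prepend. Next row=LF[4]=2
  step 5: row=2, L[2]='a', prepend. Next row=LF[2]=1
  step 6: row=1, L[1]='r', prepend. Next row=LF[1]=6
  step 7: row=6, L[6]='o', prepend. Next row=LF[6]=5
Reversed output: oracle$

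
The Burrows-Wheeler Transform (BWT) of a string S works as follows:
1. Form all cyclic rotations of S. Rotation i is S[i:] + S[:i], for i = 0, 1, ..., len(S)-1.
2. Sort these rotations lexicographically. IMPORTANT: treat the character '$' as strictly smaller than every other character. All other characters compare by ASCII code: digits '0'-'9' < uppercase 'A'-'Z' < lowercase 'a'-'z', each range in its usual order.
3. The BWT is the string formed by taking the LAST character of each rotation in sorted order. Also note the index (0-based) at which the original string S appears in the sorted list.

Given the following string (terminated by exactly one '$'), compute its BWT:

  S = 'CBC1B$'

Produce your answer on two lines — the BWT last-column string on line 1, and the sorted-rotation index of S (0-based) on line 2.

All 6 rotations (rotation i = S[i:]+S[:i]):
  rot[0] = CBC1B$
  rot[1] = BC1B$C
  rot[2] = C1B$CB
  rot[3] = 1B$CBC
  rot[4] = B$CBC1
  rot[5] = $CBC1B
Sorted (with $ < everything):
  sorted[0] = $CBC1B  (last char: 'B')
  sorted[1] = 1B$CBC  (last char: 'C')
  sorted[2] = B$CBC1  (last char: '1')
  sorted[3] = BC1B$C  (last char: 'C')
  sorted[4] = C1B$CB  (last char: 'B')
  sorted[5] = CBC1B$  (last char: '$')
Last column: BC1CB$
Original string S is at sorted index 5

Answer: BC1CB$
5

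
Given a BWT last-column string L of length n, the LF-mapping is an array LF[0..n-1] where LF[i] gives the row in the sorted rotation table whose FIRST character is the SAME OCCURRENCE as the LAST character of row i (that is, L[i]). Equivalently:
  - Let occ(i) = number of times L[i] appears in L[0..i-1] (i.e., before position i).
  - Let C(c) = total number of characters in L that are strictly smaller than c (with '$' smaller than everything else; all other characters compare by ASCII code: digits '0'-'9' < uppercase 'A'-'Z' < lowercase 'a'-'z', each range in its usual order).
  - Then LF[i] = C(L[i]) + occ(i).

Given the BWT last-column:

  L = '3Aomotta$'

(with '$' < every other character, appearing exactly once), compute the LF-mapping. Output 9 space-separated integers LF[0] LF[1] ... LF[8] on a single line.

Answer: 1 2 5 4 6 7 8 3 0

Derivation:
Char counts: '$':1, '3':1, 'A':1, 'a':1, 'm':1, 'o':2, 't':2
C (first-col start): C('$')=0, C('3')=1, C('A')=2, C('a')=3, C('m')=4, C('o')=5, C('t')=7
L[0]='3': occ=0, LF[0]=C('3')+0=1+0=1
L[1]='A': occ=0, LF[1]=C('A')+0=2+0=2
L[2]='o': occ=0, LF[2]=C('o')+0=5+0=5
L[3]='m': occ=0, LF[3]=C('m')+0=4+0=4
L[4]='o': occ=1, LF[4]=C('o')+1=5+1=6
L[5]='t': occ=0, LF[5]=C('t')+0=7+0=7
L[6]='t': occ=1, LF[6]=C('t')+1=7+1=8
L[7]='a': occ=0, LF[7]=C('a')+0=3+0=3
L[8]='$': occ=0, LF[8]=C('$')+0=0+0=0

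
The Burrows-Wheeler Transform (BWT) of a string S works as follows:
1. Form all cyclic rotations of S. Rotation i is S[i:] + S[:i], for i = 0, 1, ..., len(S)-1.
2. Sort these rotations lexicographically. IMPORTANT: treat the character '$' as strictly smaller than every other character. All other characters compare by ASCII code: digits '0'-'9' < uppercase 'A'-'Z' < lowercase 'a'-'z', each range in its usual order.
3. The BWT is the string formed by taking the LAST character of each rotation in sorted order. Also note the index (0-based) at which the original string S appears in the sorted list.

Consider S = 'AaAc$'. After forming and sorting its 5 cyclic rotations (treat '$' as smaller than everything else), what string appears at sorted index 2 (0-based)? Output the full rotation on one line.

All 5 rotations (rotation i = S[i:]+S[:i]):
  rot[0] = AaAc$
  rot[1] = aAc$A
  rot[2] = Ac$Aa
  rot[3] = c$AaA
  rot[4] = $AaAc
Sorted (with $ < everything):
  sorted[0] = $AaAc
  sorted[1] = AaAc$
  sorted[2] = Ac$Aa
  sorted[3] = aAc$A
  sorted[4] = c$AaA
sorted[2] = Ac$Aa

Answer: Ac$Aa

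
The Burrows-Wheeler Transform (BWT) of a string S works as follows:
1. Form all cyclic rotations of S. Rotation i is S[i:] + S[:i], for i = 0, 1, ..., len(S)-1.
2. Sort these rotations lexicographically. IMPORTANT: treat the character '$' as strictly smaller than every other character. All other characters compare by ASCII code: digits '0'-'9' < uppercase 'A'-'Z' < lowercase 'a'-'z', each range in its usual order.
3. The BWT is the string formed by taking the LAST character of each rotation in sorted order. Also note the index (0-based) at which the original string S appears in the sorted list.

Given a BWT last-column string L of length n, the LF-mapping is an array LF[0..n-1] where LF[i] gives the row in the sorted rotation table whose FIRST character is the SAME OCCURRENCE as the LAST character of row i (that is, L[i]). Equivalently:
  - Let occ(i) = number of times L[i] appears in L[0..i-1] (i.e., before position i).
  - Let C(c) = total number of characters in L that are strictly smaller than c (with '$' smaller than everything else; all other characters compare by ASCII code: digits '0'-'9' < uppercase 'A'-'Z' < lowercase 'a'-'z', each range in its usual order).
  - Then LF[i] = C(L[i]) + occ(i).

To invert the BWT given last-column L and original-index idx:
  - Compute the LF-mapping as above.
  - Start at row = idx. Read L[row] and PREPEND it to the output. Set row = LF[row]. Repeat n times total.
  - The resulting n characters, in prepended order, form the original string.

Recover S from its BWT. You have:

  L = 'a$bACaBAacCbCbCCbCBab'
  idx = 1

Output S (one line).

LF mapping: 11 0 15 1 5 12 3 2 13 20 6 16 7 17 8 9 18 10 4 14 19
Walk LF starting at row 1, prepending L[row]:
  step 1: row=1, L[1]='$', prepend. Next row=LF[1]=0
  step 2: row=0, L[0]='a', prepend. Next row=LF[0]=11
  step 3: row=11, L[11]='b', prepend. Next row=LF[11]=16
  step 4: row=16, L[16]='b', prepend. Next row=LF[16]=18
  step 5: row=18, L[18]='B', prepend. Next row=LF[18]=4
  step 6: row=4, L[4]='C', prepend. Next row=LF[4]=5
  step 7: row=5, L[5]='a', prepend. Next row=LF[5]=12
  step 8: row=12, L[12]='C', prepend. Next row=LF[12]=7
  step 9: row=7, L[7]='A', prepend. Next row=LF[7]=2
  step 10: row=2, L[2]='b', prepend. Next row=LF[2]=15
  step 11: row=15, L[15]='C', prepend. Next row=LF[15]=9
  step 12: row=9, L[9]='c', prepend. Next row=LF[9]=20
  step 13: row=20, L[20]='b', prepend. Next row=LF[20]=19
  step 14: row=19, L[19]='a', prepend. Next row=LF[19]=14
  step 15: row=14, L[14]='C', prepend. Next row=LF[14]=8
  step 16: row=8, L[8]='a', prepend. Next row=LF[8]=13
  step 17: row=13, L[13]='b', prepend. Next row=LF[13]=17
  step 18: row=17, L[17]='C', prepend. Next row=LF[17]=10
  step 19: row=10, L[10]='C', prepend. Next row=LF[10]=6
  step 20: row=6, L[6]='B', prepend. Next row=LF[6]=3
  step 21: row=3, L[3]='A', prepend. Next row=LF[3]=1
Reversed output: ABCCbaCabcCbACaCBbba$

Answer: ABCCbaCabcCbACaCBbba$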